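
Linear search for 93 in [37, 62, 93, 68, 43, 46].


i=0: 37!=93
i=1: 62!=93
i=2: 93==93 found!

Found at 2, 3 comps


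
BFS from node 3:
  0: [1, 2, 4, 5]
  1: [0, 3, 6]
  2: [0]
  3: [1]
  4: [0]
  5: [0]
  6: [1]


Visit 3, enqueue [1]
Visit 1, enqueue [0, 6]
Visit 0, enqueue [2, 4, 5]
Visit 6, enqueue []
Visit 2, enqueue []
Visit 4, enqueue []
Visit 5, enqueue []

BFS order: [3, 1, 0, 6, 2, 4, 5]


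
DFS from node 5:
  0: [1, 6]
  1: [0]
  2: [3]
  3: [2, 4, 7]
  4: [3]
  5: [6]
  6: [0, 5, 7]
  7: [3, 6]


Visit 5, push [6]
Visit 6, push [7, 0]
Visit 0, push [1]
Visit 1, push []
Visit 7, push [3]
Visit 3, push [4, 2]
Visit 2, push []
Visit 4, push []

DFS order: [5, 6, 0, 1, 7, 3, 2, 4]


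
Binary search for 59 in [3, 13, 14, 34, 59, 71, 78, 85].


Step 1: lo=0, hi=7, mid=3, val=34
Step 2: lo=4, hi=7, mid=5, val=71
Step 3: lo=4, hi=4, mid=4, val=59

Found at index 4


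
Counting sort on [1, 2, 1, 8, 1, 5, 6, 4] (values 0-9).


Input: [1, 2, 1, 8, 1, 5, 6, 4]
Counts: [0, 3, 1, 0, 1, 1, 1, 0, 1, 0]

Sorted: [1, 1, 1, 2, 4, 5, 6, 8]


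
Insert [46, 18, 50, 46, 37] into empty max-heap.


Insert 46: [46]
Insert 18: [46, 18]
Insert 50: [50, 18, 46]
Insert 46: [50, 46, 46, 18]
Insert 37: [50, 46, 46, 18, 37]

Final heap: [50, 46, 46, 18, 37]


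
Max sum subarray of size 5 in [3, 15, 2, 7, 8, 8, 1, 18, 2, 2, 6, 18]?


[0:5]: 35
[1:6]: 40
[2:7]: 26
[3:8]: 42
[4:9]: 37
[5:10]: 31
[6:11]: 29
[7:12]: 46

Max: 46 at [7:12]


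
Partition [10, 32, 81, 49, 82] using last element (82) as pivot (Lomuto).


Pivot: 82
  10 <= 82: advance i (no swap)
  32 <= 82: advance i (no swap)
  81 <= 82: advance i (no swap)
  49 <= 82: advance i (no swap)
Place pivot at 4: [10, 32, 81, 49, 82]

Partitioned: [10, 32, 81, 49, 82]


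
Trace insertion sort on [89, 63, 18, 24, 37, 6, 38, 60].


Initial: [89, 63, 18, 24, 37, 6, 38, 60]
Insert 63: [63, 89, 18, 24, 37, 6, 38, 60]
Insert 18: [18, 63, 89, 24, 37, 6, 38, 60]
Insert 24: [18, 24, 63, 89, 37, 6, 38, 60]
Insert 37: [18, 24, 37, 63, 89, 6, 38, 60]
Insert 6: [6, 18, 24, 37, 63, 89, 38, 60]
Insert 38: [6, 18, 24, 37, 38, 63, 89, 60]
Insert 60: [6, 18, 24, 37, 38, 60, 63, 89]

Sorted: [6, 18, 24, 37, 38, 60, 63, 89]


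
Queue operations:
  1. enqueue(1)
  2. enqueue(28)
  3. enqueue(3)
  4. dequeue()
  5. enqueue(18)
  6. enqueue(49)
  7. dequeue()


enqueue(1) -> [1]
enqueue(28) -> [1, 28]
enqueue(3) -> [1, 28, 3]
dequeue()->1, [28, 3]
enqueue(18) -> [28, 3, 18]
enqueue(49) -> [28, 3, 18, 49]
dequeue()->28, [3, 18, 49]

Final queue: [3, 18, 49]


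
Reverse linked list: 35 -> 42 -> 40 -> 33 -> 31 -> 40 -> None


Step 1: curr=35, set curr.next=prev(None) | reversed so far: 35
Step 2: curr=42, set curr.next=prev(35) | reversed so far: 42 -> 35
Step 3: curr=40, set curr.next=prev(42) | reversed so far: 40 -> 42 -> 35
Step 4: curr=33, set curr.next=prev(40) | reversed so far: 33 -> 40 -> 42 -> 35
Step 5: curr=31, set curr.next=prev(33) | reversed so far: 31 -> 33 -> 40 -> 42 -> 35
Step 6: curr=40, set curr.next=prev(31) | reversed so far: 40 -> 31 -> 33 -> 40 -> 42 -> 35

40 -> 31 -> 33 -> 40 -> 42 -> 35 -> None


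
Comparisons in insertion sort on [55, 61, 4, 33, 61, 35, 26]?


Algorithm: insertion sort
Input: [55, 61, 4, 33, 61, 35, 26]
Sorted: [4, 26, 33, 35, 55, 61, 61]

17


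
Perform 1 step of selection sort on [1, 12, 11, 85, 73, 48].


Initial: [1, 12, 11, 85, 73, 48]
Step 1: min=1 at 0
  Swap: [1, 12, 11, 85, 73, 48]

After 1 step: [1, 12, 11, 85, 73, 48]


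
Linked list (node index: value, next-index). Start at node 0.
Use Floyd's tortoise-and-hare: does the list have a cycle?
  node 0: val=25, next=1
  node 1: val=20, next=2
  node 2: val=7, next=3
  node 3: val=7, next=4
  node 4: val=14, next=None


Floyd's tortoise (slow, +1) and hare (fast, +2):
  init: slow=0, fast=0
  step 1: slow=1, fast=2
  step 2: slow=2, fast=4
  step 3: fast -> None, no cycle

Cycle: no


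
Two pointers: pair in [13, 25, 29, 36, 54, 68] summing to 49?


lo=0(13)+hi=5(68)=81
lo=0(13)+hi=4(54)=67
lo=0(13)+hi=3(36)=49

Yes: 13+36=49


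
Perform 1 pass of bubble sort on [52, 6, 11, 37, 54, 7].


Initial: [52, 6, 11, 37, 54, 7]
Pass 1: [6, 11, 37, 52, 7, 54] (4 swaps)

After 1 pass: [6, 11, 37, 52, 7, 54]


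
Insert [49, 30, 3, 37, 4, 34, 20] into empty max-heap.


Insert 49: [49]
Insert 30: [49, 30]
Insert 3: [49, 30, 3]
Insert 37: [49, 37, 3, 30]
Insert 4: [49, 37, 3, 30, 4]
Insert 34: [49, 37, 34, 30, 4, 3]
Insert 20: [49, 37, 34, 30, 4, 3, 20]

Final heap: [49, 37, 34, 30, 4, 3, 20]


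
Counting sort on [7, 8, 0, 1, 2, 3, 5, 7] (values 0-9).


Input: [7, 8, 0, 1, 2, 3, 5, 7]
Counts: [1, 1, 1, 1, 0, 1, 0, 2, 1, 0]

Sorted: [0, 1, 2, 3, 5, 7, 7, 8]


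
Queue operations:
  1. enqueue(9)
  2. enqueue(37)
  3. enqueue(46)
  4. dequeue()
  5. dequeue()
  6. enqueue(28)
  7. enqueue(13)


enqueue(9) -> [9]
enqueue(37) -> [9, 37]
enqueue(46) -> [9, 37, 46]
dequeue()->9, [37, 46]
dequeue()->37, [46]
enqueue(28) -> [46, 28]
enqueue(13) -> [46, 28, 13]

Final queue: [46, 28, 13]


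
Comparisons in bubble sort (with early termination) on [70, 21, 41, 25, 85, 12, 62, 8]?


Algorithm: bubble sort (with early termination)
Input: [70, 21, 41, 25, 85, 12, 62, 8]
Sorted: [8, 12, 21, 25, 41, 62, 70, 85]

28


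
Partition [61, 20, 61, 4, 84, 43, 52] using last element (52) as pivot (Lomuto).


Pivot: 52
  20 <= 52: swap -> [20, 61, 61, 4, 84, 43, 52]
  4 <= 52: swap -> [20, 4, 61, 61, 84, 43, 52]
  43 <= 52: swap -> [20, 4, 43, 61, 84, 61, 52]
Place pivot at 3: [20, 4, 43, 52, 84, 61, 61]

Partitioned: [20, 4, 43, 52, 84, 61, 61]


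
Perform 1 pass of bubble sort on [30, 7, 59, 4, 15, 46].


Initial: [30, 7, 59, 4, 15, 46]
Pass 1: [7, 30, 4, 15, 46, 59] (4 swaps)

After 1 pass: [7, 30, 4, 15, 46, 59]


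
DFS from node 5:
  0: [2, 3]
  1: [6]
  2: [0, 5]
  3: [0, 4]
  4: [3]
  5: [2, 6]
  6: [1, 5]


Visit 5, push [6, 2]
Visit 2, push [0]
Visit 0, push [3]
Visit 3, push [4]
Visit 4, push []
Visit 6, push [1]
Visit 1, push []

DFS order: [5, 2, 0, 3, 4, 6, 1]


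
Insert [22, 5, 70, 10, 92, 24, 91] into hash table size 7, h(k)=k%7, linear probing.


Insert 22: h=1 -> slot 1
Insert 5: h=5 -> slot 5
Insert 70: h=0 -> slot 0
Insert 10: h=3 -> slot 3
Insert 92: h=1, 1 probes -> slot 2
Insert 24: h=3, 1 probes -> slot 4
Insert 91: h=0, 6 probes -> slot 6

Table: [70, 22, 92, 10, 24, 5, 91]


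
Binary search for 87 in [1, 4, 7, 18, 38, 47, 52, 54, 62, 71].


Step 1: lo=0, hi=9, mid=4, val=38
Step 2: lo=5, hi=9, mid=7, val=54
Step 3: lo=8, hi=9, mid=8, val=62
Step 4: lo=9, hi=9, mid=9, val=71

Not found


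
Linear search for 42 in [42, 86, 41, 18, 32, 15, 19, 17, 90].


i=0: 42==42 found!

Found at 0, 1 comps


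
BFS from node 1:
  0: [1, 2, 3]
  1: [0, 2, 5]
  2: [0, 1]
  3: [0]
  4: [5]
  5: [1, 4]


Visit 1, enqueue [0, 2, 5]
Visit 0, enqueue [3]
Visit 2, enqueue []
Visit 5, enqueue [4]
Visit 3, enqueue []
Visit 4, enqueue []

BFS order: [1, 0, 2, 5, 3, 4]


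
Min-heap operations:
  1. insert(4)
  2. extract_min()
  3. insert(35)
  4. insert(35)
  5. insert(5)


insert(4) -> [4]
extract_min()->4, []
insert(35) -> [35]
insert(35) -> [35, 35]
insert(5) -> [5, 35, 35]

Final heap: [5, 35, 35]


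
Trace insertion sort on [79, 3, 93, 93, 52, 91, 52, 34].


Initial: [79, 3, 93, 93, 52, 91, 52, 34]
Insert 3: [3, 79, 93, 93, 52, 91, 52, 34]
Insert 93: [3, 79, 93, 93, 52, 91, 52, 34]
Insert 93: [3, 79, 93, 93, 52, 91, 52, 34]
Insert 52: [3, 52, 79, 93, 93, 91, 52, 34]
Insert 91: [3, 52, 79, 91, 93, 93, 52, 34]
Insert 52: [3, 52, 52, 79, 91, 93, 93, 34]
Insert 34: [3, 34, 52, 52, 79, 91, 93, 93]

Sorted: [3, 34, 52, 52, 79, 91, 93, 93]


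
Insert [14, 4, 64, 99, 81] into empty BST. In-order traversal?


Insert 14: root
Insert 4: L from 14
Insert 64: R from 14
Insert 99: R from 14 -> R from 64
Insert 81: R from 14 -> R from 64 -> L from 99

In-order: [4, 14, 64, 81, 99]


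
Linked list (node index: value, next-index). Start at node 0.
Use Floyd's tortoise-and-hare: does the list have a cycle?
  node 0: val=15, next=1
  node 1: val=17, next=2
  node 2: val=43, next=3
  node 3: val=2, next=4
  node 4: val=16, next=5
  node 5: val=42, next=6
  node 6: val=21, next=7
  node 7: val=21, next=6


Floyd's tortoise (slow, +1) and hare (fast, +2):
  init: slow=0, fast=0
  step 1: slow=1, fast=2
  step 2: slow=2, fast=4
  step 3: slow=3, fast=6
  step 4: slow=4, fast=6
  step 5: slow=5, fast=6
  step 6: slow=6, fast=6
  slow == fast at node 6: cycle detected

Cycle: yes


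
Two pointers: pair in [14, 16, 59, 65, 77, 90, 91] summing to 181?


lo=0(14)+hi=6(91)=105
lo=1(16)+hi=6(91)=107
lo=2(59)+hi=6(91)=150
lo=3(65)+hi=6(91)=156
lo=4(77)+hi=6(91)=168
lo=5(90)+hi=6(91)=181

Yes: 90+91=181


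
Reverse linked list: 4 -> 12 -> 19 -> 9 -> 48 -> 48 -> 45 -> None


Step 1: curr=4, set curr.next=prev(None) | reversed so far: 4
Step 2: curr=12, set curr.next=prev(4) | reversed so far: 12 -> 4
Step 3: curr=19, set curr.next=prev(12) | reversed so far: 19 -> 12 -> 4
Step 4: curr=9, set curr.next=prev(19) | reversed so far: 9 -> 19 -> 12 -> 4
Step 5: curr=48, set curr.next=prev(9) | reversed so far: 48 -> 9 -> 19 -> 12 -> 4
Step 6: curr=48, set curr.next=prev(48) | reversed so far: 48 -> 48 -> 9 -> 19 -> 12 -> 4
Step 7: curr=45, set curr.next=prev(48) | reversed so far: 45 -> 48 -> 48 -> 9 -> 19 -> 12 -> 4

45 -> 48 -> 48 -> 9 -> 19 -> 12 -> 4 -> None


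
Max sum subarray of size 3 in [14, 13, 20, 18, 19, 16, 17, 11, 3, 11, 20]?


[0:3]: 47
[1:4]: 51
[2:5]: 57
[3:6]: 53
[4:7]: 52
[5:8]: 44
[6:9]: 31
[7:10]: 25
[8:11]: 34

Max: 57 at [2:5]


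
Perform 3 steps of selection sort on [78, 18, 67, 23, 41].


Initial: [78, 18, 67, 23, 41]
Step 1: min=18 at 1
  Swap: [18, 78, 67, 23, 41]
Step 2: min=23 at 3
  Swap: [18, 23, 67, 78, 41]
Step 3: min=41 at 4
  Swap: [18, 23, 41, 78, 67]

After 3 steps: [18, 23, 41, 78, 67]


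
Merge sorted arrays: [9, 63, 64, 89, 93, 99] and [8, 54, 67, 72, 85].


Take 8 from B
Take 9 from A
Take 54 from B
Take 63 from A
Take 64 from A
Take 67 from B
Take 72 from B
Take 85 from B

Merged: [8, 9, 54, 63, 64, 67, 72, 85, 89, 93, 99]


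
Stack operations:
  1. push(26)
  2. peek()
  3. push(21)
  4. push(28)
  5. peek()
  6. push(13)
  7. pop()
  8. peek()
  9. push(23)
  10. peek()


push(26) -> [26]
peek()->26
push(21) -> [26, 21]
push(28) -> [26, 21, 28]
peek()->28
push(13) -> [26, 21, 28, 13]
pop()->13, [26, 21, 28]
peek()->28
push(23) -> [26, 21, 28, 23]
peek()->23

Final stack: [26, 21, 28, 23]


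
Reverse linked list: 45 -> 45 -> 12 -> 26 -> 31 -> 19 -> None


Step 1: curr=45, set curr.next=prev(None) | reversed so far: 45
Step 2: curr=45, set curr.next=prev(45) | reversed so far: 45 -> 45
Step 3: curr=12, set curr.next=prev(45) | reversed so far: 12 -> 45 -> 45
Step 4: curr=26, set curr.next=prev(12) | reversed so far: 26 -> 12 -> 45 -> 45
Step 5: curr=31, set curr.next=prev(26) | reversed so far: 31 -> 26 -> 12 -> 45 -> 45
Step 6: curr=19, set curr.next=prev(31) | reversed so far: 19 -> 31 -> 26 -> 12 -> 45 -> 45

19 -> 31 -> 26 -> 12 -> 45 -> 45 -> None


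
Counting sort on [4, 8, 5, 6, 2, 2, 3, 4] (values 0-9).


Input: [4, 8, 5, 6, 2, 2, 3, 4]
Counts: [0, 0, 2, 1, 2, 1, 1, 0, 1, 0]

Sorted: [2, 2, 3, 4, 4, 5, 6, 8]


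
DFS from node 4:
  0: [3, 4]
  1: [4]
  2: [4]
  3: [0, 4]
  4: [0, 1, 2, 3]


Visit 4, push [3, 2, 1, 0]
Visit 0, push [3]
Visit 3, push []
Visit 1, push []
Visit 2, push []

DFS order: [4, 0, 3, 1, 2]


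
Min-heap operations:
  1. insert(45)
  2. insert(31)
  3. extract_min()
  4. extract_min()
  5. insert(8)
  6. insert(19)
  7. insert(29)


insert(45) -> [45]
insert(31) -> [31, 45]
extract_min()->31, [45]
extract_min()->45, []
insert(8) -> [8]
insert(19) -> [8, 19]
insert(29) -> [8, 19, 29]

Final heap: [8, 19, 29]


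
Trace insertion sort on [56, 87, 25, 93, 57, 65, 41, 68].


Initial: [56, 87, 25, 93, 57, 65, 41, 68]
Insert 87: [56, 87, 25, 93, 57, 65, 41, 68]
Insert 25: [25, 56, 87, 93, 57, 65, 41, 68]
Insert 93: [25, 56, 87, 93, 57, 65, 41, 68]
Insert 57: [25, 56, 57, 87, 93, 65, 41, 68]
Insert 65: [25, 56, 57, 65, 87, 93, 41, 68]
Insert 41: [25, 41, 56, 57, 65, 87, 93, 68]
Insert 68: [25, 41, 56, 57, 65, 68, 87, 93]

Sorted: [25, 41, 56, 57, 65, 68, 87, 93]


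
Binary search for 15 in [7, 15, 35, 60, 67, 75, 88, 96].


Step 1: lo=0, hi=7, mid=3, val=60
Step 2: lo=0, hi=2, mid=1, val=15

Found at index 1


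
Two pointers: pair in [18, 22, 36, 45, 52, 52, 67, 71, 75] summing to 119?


lo=0(18)+hi=8(75)=93
lo=1(22)+hi=8(75)=97
lo=2(36)+hi=8(75)=111
lo=3(45)+hi=8(75)=120
lo=3(45)+hi=7(71)=116
lo=4(52)+hi=7(71)=123
lo=4(52)+hi=6(67)=119

Yes: 52+67=119


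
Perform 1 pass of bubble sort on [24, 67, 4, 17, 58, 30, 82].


Initial: [24, 67, 4, 17, 58, 30, 82]
Pass 1: [24, 4, 17, 58, 30, 67, 82] (4 swaps)

After 1 pass: [24, 4, 17, 58, 30, 67, 82]


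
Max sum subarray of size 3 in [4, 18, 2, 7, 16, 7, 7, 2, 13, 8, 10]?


[0:3]: 24
[1:4]: 27
[2:5]: 25
[3:6]: 30
[4:7]: 30
[5:8]: 16
[6:9]: 22
[7:10]: 23
[8:11]: 31

Max: 31 at [8:11]


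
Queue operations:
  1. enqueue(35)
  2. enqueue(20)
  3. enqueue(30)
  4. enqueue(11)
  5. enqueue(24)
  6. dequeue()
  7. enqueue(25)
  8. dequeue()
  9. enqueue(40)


enqueue(35) -> [35]
enqueue(20) -> [35, 20]
enqueue(30) -> [35, 20, 30]
enqueue(11) -> [35, 20, 30, 11]
enqueue(24) -> [35, 20, 30, 11, 24]
dequeue()->35, [20, 30, 11, 24]
enqueue(25) -> [20, 30, 11, 24, 25]
dequeue()->20, [30, 11, 24, 25]
enqueue(40) -> [30, 11, 24, 25, 40]

Final queue: [30, 11, 24, 25, 40]


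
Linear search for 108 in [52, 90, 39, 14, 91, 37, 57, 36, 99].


i=0: 52!=108
i=1: 90!=108
i=2: 39!=108
i=3: 14!=108
i=4: 91!=108
i=5: 37!=108
i=6: 57!=108
i=7: 36!=108
i=8: 99!=108

Not found, 9 comps


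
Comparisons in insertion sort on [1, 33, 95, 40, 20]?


Algorithm: insertion sort
Input: [1, 33, 95, 40, 20]
Sorted: [1, 20, 33, 40, 95]

8


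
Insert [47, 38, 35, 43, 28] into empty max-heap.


Insert 47: [47]
Insert 38: [47, 38]
Insert 35: [47, 38, 35]
Insert 43: [47, 43, 35, 38]
Insert 28: [47, 43, 35, 38, 28]

Final heap: [47, 43, 35, 38, 28]


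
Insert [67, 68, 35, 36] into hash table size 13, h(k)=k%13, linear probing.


Insert 67: h=2 -> slot 2
Insert 68: h=3 -> slot 3
Insert 35: h=9 -> slot 9
Insert 36: h=10 -> slot 10

Table: [None, None, 67, 68, None, None, None, None, None, 35, 36, None, None]


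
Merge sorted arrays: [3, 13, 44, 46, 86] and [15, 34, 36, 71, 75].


Take 3 from A
Take 13 from A
Take 15 from B
Take 34 from B
Take 36 from B
Take 44 from A
Take 46 from A
Take 71 from B
Take 75 from B

Merged: [3, 13, 15, 34, 36, 44, 46, 71, 75, 86]


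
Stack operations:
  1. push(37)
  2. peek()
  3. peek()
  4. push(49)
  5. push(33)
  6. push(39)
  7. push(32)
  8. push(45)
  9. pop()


push(37) -> [37]
peek()->37
peek()->37
push(49) -> [37, 49]
push(33) -> [37, 49, 33]
push(39) -> [37, 49, 33, 39]
push(32) -> [37, 49, 33, 39, 32]
push(45) -> [37, 49, 33, 39, 32, 45]
pop()->45, [37, 49, 33, 39, 32]

Final stack: [37, 49, 33, 39, 32]


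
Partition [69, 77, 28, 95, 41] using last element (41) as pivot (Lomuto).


Pivot: 41
  28 <= 41: swap -> [28, 77, 69, 95, 41]
Place pivot at 1: [28, 41, 69, 95, 77]

Partitioned: [28, 41, 69, 95, 77]


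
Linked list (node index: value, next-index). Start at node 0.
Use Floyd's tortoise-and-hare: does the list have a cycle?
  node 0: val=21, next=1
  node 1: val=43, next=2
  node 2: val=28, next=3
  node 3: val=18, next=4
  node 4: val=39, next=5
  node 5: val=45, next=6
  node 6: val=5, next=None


Floyd's tortoise (slow, +1) and hare (fast, +2):
  init: slow=0, fast=0
  step 1: slow=1, fast=2
  step 2: slow=2, fast=4
  step 3: slow=3, fast=6
  step 4: fast -> None, no cycle

Cycle: no


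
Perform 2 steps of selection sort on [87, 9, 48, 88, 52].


Initial: [87, 9, 48, 88, 52]
Step 1: min=9 at 1
  Swap: [9, 87, 48, 88, 52]
Step 2: min=48 at 2
  Swap: [9, 48, 87, 88, 52]

After 2 steps: [9, 48, 87, 88, 52]


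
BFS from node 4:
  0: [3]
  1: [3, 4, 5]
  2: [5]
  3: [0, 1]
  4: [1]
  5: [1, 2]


Visit 4, enqueue [1]
Visit 1, enqueue [3, 5]
Visit 3, enqueue [0]
Visit 5, enqueue [2]
Visit 0, enqueue []
Visit 2, enqueue []

BFS order: [4, 1, 3, 5, 0, 2]


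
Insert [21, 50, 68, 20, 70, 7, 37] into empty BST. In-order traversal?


Insert 21: root
Insert 50: R from 21
Insert 68: R from 21 -> R from 50
Insert 20: L from 21
Insert 70: R from 21 -> R from 50 -> R from 68
Insert 7: L from 21 -> L from 20
Insert 37: R from 21 -> L from 50

In-order: [7, 20, 21, 37, 50, 68, 70]


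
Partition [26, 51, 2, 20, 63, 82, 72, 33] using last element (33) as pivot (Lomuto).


Pivot: 33
  26 <= 33: advance i (no swap)
  2 <= 33: swap -> [26, 2, 51, 20, 63, 82, 72, 33]
  20 <= 33: swap -> [26, 2, 20, 51, 63, 82, 72, 33]
Place pivot at 3: [26, 2, 20, 33, 63, 82, 72, 51]

Partitioned: [26, 2, 20, 33, 63, 82, 72, 51]


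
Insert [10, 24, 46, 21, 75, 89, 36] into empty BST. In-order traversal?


Insert 10: root
Insert 24: R from 10
Insert 46: R from 10 -> R from 24
Insert 21: R from 10 -> L from 24
Insert 75: R from 10 -> R from 24 -> R from 46
Insert 89: R from 10 -> R from 24 -> R from 46 -> R from 75
Insert 36: R from 10 -> R from 24 -> L from 46

In-order: [10, 21, 24, 36, 46, 75, 89]


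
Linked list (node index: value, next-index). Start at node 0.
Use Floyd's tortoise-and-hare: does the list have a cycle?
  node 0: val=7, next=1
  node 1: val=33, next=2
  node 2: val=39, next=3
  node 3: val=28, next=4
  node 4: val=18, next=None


Floyd's tortoise (slow, +1) and hare (fast, +2):
  init: slow=0, fast=0
  step 1: slow=1, fast=2
  step 2: slow=2, fast=4
  step 3: fast -> None, no cycle

Cycle: no


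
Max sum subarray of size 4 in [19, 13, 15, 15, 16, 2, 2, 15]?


[0:4]: 62
[1:5]: 59
[2:6]: 48
[3:7]: 35
[4:8]: 35

Max: 62 at [0:4]


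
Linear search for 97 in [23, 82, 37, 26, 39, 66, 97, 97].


i=0: 23!=97
i=1: 82!=97
i=2: 37!=97
i=3: 26!=97
i=4: 39!=97
i=5: 66!=97
i=6: 97==97 found!

Found at 6, 7 comps


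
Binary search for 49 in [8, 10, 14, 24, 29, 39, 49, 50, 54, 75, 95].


Step 1: lo=0, hi=10, mid=5, val=39
Step 2: lo=6, hi=10, mid=8, val=54
Step 3: lo=6, hi=7, mid=6, val=49

Found at index 6


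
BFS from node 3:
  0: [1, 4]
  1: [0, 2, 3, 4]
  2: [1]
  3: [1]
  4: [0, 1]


Visit 3, enqueue [1]
Visit 1, enqueue [0, 2, 4]
Visit 0, enqueue []
Visit 2, enqueue []
Visit 4, enqueue []

BFS order: [3, 1, 0, 2, 4]


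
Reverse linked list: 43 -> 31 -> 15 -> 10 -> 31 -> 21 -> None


Step 1: curr=43, set curr.next=prev(None) | reversed so far: 43
Step 2: curr=31, set curr.next=prev(43) | reversed so far: 31 -> 43
Step 3: curr=15, set curr.next=prev(31) | reversed so far: 15 -> 31 -> 43
Step 4: curr=10, set curr.next=prev(15) | reversed so far: 10 -> 15 -> 31 -> 43
Step 5: curr=31, set curr.next=prev(10) | reversed so far: 31 -> 10 -> 15 -> 31 -> 43
Step 6: curr=21, set curr.next=prev(31) | reversed so far: 21 -> 31 -> 10 -> 15 -> 31 -> 43

21 -> 31 -> 10 -> 15 -> 31 -> 43 -> None


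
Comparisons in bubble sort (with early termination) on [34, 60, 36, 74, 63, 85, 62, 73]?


Algorithm: bubble sort (with early termination)
Input: [34, 60, 36, 74, 63, 85, 62, 73]
Sorted: [34, 36, 60, 62, 63, 73, 74, 85]

22


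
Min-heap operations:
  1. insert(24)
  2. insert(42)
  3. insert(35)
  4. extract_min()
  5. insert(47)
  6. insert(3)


insert(24) -> [24]
insert(42) -> [24, 42]
insert(35) -> [24, 42, 35]
extract_min()->24, [35, 42]
insert(47) -> [35, 42, 47]
insert(3) -> [3, 35, 47, 42]

Final heap: [3, 35, 47, 42]


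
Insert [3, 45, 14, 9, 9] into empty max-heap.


Insert 3: [3]
Insert 45: [45, 3]
Insert 14: [45, 3, 14]
Insert 9: [45, 9, 14, 3]
Insert 9: [45, 9, 14, 3, 9]

Final heap: [45, 9, 14, 3, 9]


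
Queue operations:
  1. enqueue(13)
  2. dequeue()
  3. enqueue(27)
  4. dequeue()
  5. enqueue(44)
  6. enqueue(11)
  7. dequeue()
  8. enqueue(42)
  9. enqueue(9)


enqueue(13) -> [13]
dequeue()->13, []
enqueue(27) -> [27]
dequeue()->27, []
enqueue(44) -> [44]
enqueue(11) -> [44, 11]
dequeue()->44, [11]
enqueue(42) -> [11, 42]
enqueue(9) -> [11, 42, 9]

Final queue: [11, 42, 9]


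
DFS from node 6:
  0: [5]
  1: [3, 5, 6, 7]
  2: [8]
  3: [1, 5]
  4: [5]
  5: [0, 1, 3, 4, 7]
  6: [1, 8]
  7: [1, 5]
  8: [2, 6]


Visit 6, push [8, 1]
Visit 1, push [7, 5, 3]
Visit 3, push [5]
Visit 5, push [7, 4, 0]
Visit 0, push []
Visit 4, push []
Visit 7, push []
Visit 8, push [2]
Visit 2, push []

DFS order: [6, 1, 3, 5, 0, 4, 7, 8, 2]


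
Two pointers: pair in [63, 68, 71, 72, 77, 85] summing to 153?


lo=0(63)+hi=5(85)=148
lo=1(68)+hi=5(85)=153

Yes: 68+85=153


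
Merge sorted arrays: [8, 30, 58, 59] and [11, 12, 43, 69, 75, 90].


Take 8 from A
Take 11 from B
Take 12 from B
Take 30 from A
Take 43 from B
Take 58 from A
Take 59 from A

Merged: [8, 11, 12, 30, 43, 58, 59, 69, 75, 90]


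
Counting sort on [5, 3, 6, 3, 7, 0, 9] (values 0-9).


Input: [5, 3, 6, 3, 7, 0, 9]
Counts: [1, 0, 0, 2, 0, 1, 1, 1, 0, 1]

Sorted: [0, 3, 3, 5, 6, 7, 9]


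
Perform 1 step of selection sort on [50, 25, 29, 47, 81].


Initial: [50, 25, 29, 47, 81]
Step 1: min=25 at 1
  Swap: [25, 50, 29, 47, 81]

After 1 step: [25, 50, 29, 47, 81]


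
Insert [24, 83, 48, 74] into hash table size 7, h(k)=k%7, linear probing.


Insert 24: h=3 -> slot 3
Insert 83: h=6 -> slot 6
Insert 48: h=6, 1 probes -> slot 0
Insert 74: h=4 -> slot 4

Table: [48, None, None, 24, 74, None, 83]


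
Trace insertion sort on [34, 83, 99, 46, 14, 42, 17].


Initial: [34, 83, 99, 46, 14, 42, 17]
Insert 83: [34, 83, 99, 46, 14, 42, 17]
Insert 99: [34, 83, 99, 46, 14, 42, 17]
Insert 46: [34, 46, 83, 99, 14, 42, 17]
Insert 14: [14, 34, 46, 83, 99, 42, 17]
Insert 42: [14, 34, 42, 46, 83, 99, 17]
Insert 17: [14, 17, 34, 42, 46, 83, 99]

Sorted: [14, 17, 34, 42, 46, 83, 99]


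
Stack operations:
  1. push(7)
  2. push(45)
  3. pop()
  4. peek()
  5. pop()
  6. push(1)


push(7) -> [7]
push(45) -> [7, 45]
pop()->45, [7]
peek()->7
pop()->7, []
push(1) -> [1]

Final stack: [1]


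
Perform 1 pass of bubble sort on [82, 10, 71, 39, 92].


Initial: [82, 10, 71, 39, 92]
Pass 1: [10, 71, 39, 82, 92] (3 swaps)

After 1 pass: [10, 71, 39, 82, 92]


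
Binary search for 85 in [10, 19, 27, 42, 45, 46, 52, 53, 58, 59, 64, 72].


Step 1: lo=0, hi=11, mid=5, val=46
Step 2: lo=6, hi=11, mid=8, val=58
Step 3: lo=9, hi=11, mid=10, val=64
Step 4: lo=11, hi=11, mid=11, val=72

Not found


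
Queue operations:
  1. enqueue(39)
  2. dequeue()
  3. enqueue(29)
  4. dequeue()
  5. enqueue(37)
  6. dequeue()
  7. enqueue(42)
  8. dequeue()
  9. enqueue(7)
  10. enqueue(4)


enqueue(39) -> [39]
dequeue()->39, []
enqueue(29) -> [29]
dequeue()->29, []
enqueue(37) -> [37]
dequeue()->37, []
enqueue(42) -> [42]
dequeue()->42, []
enqueue(7) -> [7]
enqueue(4) -> [7, 4]

Final queue: [7, 4]


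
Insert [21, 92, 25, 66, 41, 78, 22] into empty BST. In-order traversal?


Insert 21: root
Insert 92: R from 21
Insert 25: R from 21 -> L from 92
Insert 66: R from 21 -> L from 92 -> R from 25
Insert 41: R from 21 -> L from 92 -> R from 25 -> L from 66
Insert 78: R from 21 -> L from 92 -> R from 25 -> R from 66
Insert 22: R from 21 -> L from 92 -> L from 25

In-order: [21, 22, 25, 41, 66, 78, 92]


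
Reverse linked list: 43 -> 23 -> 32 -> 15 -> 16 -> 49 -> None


Step 1: curr=43, set curr.next=prev(None) | reversed so far: 43
Step 2: curr=23, set curr.next=prev(43) | reversed so far: 23 -> 43
Step 3: curr=32, set curr.next=prev(23) | reversed so far: 32 -> 23 -> 43
Step 4: curr=15, set curr.next=prev(32) | reversed so far: 15 -> 32 -> 23 -> 43
Step 5: curr=16, set curr.next=prev(15) | reversed so far: 16 -> 15 -> 32 -> 23 -> 43
Step 6: curr=49, set curr.next=prev(16) | reversed so far: 49 -> 16 -> 15 -> 32 -> 23 -> 43

49 -> 16 -> 15 -> 32 -> 23 -> 43 -> None


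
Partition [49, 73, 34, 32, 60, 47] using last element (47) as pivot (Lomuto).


Pivot: 47
  34 <= 47: swap -> [34, 73, 49, 32, 60, 47]
  32 <= 47: swap -> [34, 32, 49, 73, 60, 47]
Place pivot at 2: [34, 32, 47, 73, 60, 49]

Partitioned: [34, 32, 47, 73, 60, 49]


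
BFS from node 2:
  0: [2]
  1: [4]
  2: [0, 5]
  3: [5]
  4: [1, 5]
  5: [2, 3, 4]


Visit 2, enqueue [0, 5]
Visit 0, enqueue []
Visit 5, enqueue [3, 4]
Visit 3, enqueue []
Visit 4, enqueue [1]
Visit 1, enqueue []

BFS order: [2, 0, 5, 3, 4, 1]


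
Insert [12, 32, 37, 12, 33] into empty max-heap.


Insert 12: [12]
Insert 32: [32, 12]
Insert 37: [37, 12, 32]
Insert 12: [37, 12, 32, 12]
Insert 33: [37, 33, 32, 12, 12]

Final heap: [37, 33, 32, 12, 12]


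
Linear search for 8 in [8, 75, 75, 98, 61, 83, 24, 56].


i=0: 8==8 found!

Found at 0, 1 comps


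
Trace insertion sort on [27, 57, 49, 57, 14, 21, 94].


Initial: [27, 57, 49, 57, 14, 21, 94]
Insert 57: [27, 57, 49, 57, 14, 21, 94]
Insert 49: [27, 49, 57, 57, 14, 21, 94]
Insert 57: [27, 49, 57, 57, 14, 21, 94]
Insert 14: [14, 27, 49, 57, 57, 21, 94]
Insert 21: [14, 21, 27, 49, 57, 57, 94]
Insert 94: [14, 21, 27, 49, 57, 57, 94]

Sorted: [14, 21, 27, 49, 57, 57, 94]


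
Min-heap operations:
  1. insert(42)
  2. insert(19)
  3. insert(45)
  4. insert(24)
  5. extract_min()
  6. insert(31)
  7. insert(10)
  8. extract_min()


insert(42) -> [42]
insert(19) -> [19, 42]
insert(45) -> [19, 42, 45]
insert(24) -> [19, 24, 45, 42]
extract_min()->19, [24, 42, 45]
insert(31) -> [24, 31, 45, 42]
insert(10) -> [10, 24, 45, 42, 31]
extract_min()->10, [24, 31, 45, 42]

Final heap: [24, 31, 45, 42]


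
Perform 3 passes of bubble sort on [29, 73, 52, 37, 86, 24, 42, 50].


Initial: [29, 73, 52, 37, 86, 24, 42, 50]
Pass 1: [29, 52, 37, 73, 24, 42, 50, 86] (5 swaps)
Pass 2: [29, 37, 52, 24, 42, 50, 73, 86] (4 swaps)
Pass 3: [29, 37, 24, 42, 50, 52, 73, 86] (3 swaps)

After 3 passes: [29, 37, 24, 42, 50, 52, 73, 86]


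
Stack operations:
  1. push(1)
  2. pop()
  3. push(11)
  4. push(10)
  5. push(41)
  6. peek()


push(1) -> [1]
pop()->1, []
push(11) -> [11]
push(10) -> [11, 10]
push(41) -> [11, 10, 41]
peek()->41

Final stack: [11, 10, 41]


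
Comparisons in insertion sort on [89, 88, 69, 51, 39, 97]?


Algorithm: insertion sort
Input: [89, 88, 69, 51, 39, 97]
Sorted: [39, 51, 69, 88, 89, 97]

11


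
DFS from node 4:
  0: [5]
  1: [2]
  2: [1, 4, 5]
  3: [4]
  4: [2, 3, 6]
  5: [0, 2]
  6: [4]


Visit 4, push [6, 3, 2]
Visit 2, push [5, 1]
Visit 1, push []
Visit 5, push [0]
Visit 0, push []
Visit 3, push []
Visit 6, push []

DFS order: [4, 2, 1, 5, 0, 3, 6]


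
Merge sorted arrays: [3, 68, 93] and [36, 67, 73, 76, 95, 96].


Take 3 from A
Take 36 from B
Take 67 from B
Take 68 from A
Take 73 from B
Take 76 from B
Take 93 from A

Merged: [3, 36, 67, 68, 73, 76, 93, 95, 96]


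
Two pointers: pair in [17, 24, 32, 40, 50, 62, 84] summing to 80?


lo=0(17)+hi=6(84)=101
lo=0(17)+hi=5(62)=79
lo=1(24)+hi=5(62)=86
lo=1(24)+hi=4(50)=74
lo=2(32)+hi=4(50)=82
lo=2(32)+hi=3(40)=72

No pair found


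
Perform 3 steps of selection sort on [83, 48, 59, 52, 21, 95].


Initial: [83, 48, 59, 52, 21, 95]
Step 1: min=21 at 4
  Swap: [21, 48, 59, 52, 83, 95]
Step 2: min=48 at 1
  Swap: [21, 48, 59, 52, 83, 95]
Step 3: min=52 at 3
  Swap: [21, 48, 52, 59, 83, 95]

After 3 steps: [21, 48, 52, 59, 83, 95]


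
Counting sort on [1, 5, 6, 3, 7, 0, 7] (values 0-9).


Input: [1, 5, 6, 3, 7, 0, 7]
Counts: [1, 1, 0, 1, 0, 1, 1, 2, 0, 0]

Sorted: [0, 1, 3, 5, 6, 7, 7]


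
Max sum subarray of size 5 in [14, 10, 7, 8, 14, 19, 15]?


[0:5]: 53
[1:6]: 58
[2:7]: 63

Max: 63 at [2:7]


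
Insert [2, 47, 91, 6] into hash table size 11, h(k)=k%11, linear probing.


Insert 2: h=2 -> slot 2
Insert 47: h=3 -> slot 3
Insert 91: h=3, 1 probes -> slot 4
Insert 6: h=6 -> slot 6

Table: [None, None, 2, 47, 91, None, 6, None, None, None, None]


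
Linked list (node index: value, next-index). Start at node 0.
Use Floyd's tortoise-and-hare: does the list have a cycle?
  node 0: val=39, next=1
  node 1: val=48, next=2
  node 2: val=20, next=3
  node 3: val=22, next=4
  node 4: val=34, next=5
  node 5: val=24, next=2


Floyd's tortoise (slow, +1) and hare (fast, +2):
  init: slow=0, fast=0
  step 1: slow=1, fast=2
  step 2: slow=2, fast=4
  step 3: slow=3, fast=2
  step 4: slow=4, fast=4
  slow == fast at node 4: cycle detected

Cycle: yes


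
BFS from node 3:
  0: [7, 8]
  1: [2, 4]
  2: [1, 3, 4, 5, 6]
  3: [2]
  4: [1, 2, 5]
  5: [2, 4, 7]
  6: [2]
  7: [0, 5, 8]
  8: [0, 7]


Visit 3, enqueue [2]
Visit 2, enqueue [1, 4, 5, 6]
Visit 1, enqueue []
Visit 4, enqueue []
Visit 5, enqueue [7]
Visit 6, enqueue []
Visit 7, enqueue [0, 8]
Visit 0, enqueue []
Visit 8, enqueue []

BFS order: [3, 2, 1, 4, 5, 6, 7, 0, 8]


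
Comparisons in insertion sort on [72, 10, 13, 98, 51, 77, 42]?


Algorithm: insertion sort
Input: [72, 10, 13, 98, 51, 77, 42]
Sorted: [10, 13, 42, 51, 72, 77, 98]

14


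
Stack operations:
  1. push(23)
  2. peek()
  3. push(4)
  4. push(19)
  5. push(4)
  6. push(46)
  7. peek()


push(23) -> [23]
peek()->23
push(4) -> [23, 4]
push(19) -> [23, 4, 19]
push(4) -> [23, 4, 19, 4]
push(46) -> [23, 4, 19, 4, 46]
peek()->46

Final stack: [23, 4, 19, 4, 46]


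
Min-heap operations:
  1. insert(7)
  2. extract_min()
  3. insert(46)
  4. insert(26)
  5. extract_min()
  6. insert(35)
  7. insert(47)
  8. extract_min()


insert(7) -> [7]
extract_min()->7, []
insert(46) -> [46]
insert(26) -> [26, 46]
extract_min()->26, [46]
insert(35) -> [35, 46]
insert(47) -> [35, 46, 47]
extract_min()->35, [46, 47]

Final heap: [46, 47]


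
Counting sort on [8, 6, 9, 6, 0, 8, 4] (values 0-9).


Input: [8, 6, 9, 6, 0, 8, 4]
Counts: [1, 0, 0, 0, 1, 0, 2, 0, 2, 1]

Sorted: [0, 4, 6, 6, 8, 8, 9]


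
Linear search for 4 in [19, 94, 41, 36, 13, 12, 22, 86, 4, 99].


i=0: 19!=4
i=1: 94!=4
i=2: 41!=4
i=3: 36!=4
i=4: 13!=4
i=5: 12!=4
i=6: 22!=4
i=7: 86!=4
i=8: 4==4 found!

Found at 8, 9 comps


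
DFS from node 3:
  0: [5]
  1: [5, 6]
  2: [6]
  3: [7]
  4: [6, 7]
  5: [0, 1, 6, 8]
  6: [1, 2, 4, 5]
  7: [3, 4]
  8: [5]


Visit 3, push [7]
Visit 7, push [4]
Visit 4, push [6]
Visit 6, push [5, 2, 1]
Visit 1, push [5]
Visit 5, push [8, 0]
Visit 0, push []
Visit 8, push []
Visit 2, push []

DFS order: [3, 7, 4, 6, 1, 5, 0, 8, 2]


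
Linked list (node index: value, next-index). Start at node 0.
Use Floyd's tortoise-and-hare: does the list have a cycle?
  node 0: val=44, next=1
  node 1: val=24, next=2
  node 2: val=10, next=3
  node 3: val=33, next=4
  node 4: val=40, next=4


Floyd's tortoise (slow, +1) and hare (fast, +2):
  init: slow=0, fast=0
  step 1: slow=1, fast=2
  step 2: slow=2, fast=4
  step 3: slow=3, fast=4
  step 4: slow=4, fast=4
  slow == fast at node 4: cycle detected

Cycle: yes


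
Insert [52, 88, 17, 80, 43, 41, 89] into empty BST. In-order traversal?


Insert 52: root
Insert 88: R from 52
Insert 17: L from 52
Insert 80: R from 52 -> L from 88
Insert 43: L from 52 -> R from 17
Insert 41: L from 52 -> R from 17 -> L from 43
Insert 89: R from 52 -> R from 88

In-order: [17, 41, 43, 52, 80, 88, 89]


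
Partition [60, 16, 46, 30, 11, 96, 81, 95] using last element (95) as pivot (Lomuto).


Pivot: 95
  60 <= 95: advance i (no swap)
  16 <= 95: advance i (no swap)
  46 <= 95: advance i (no swap)
  30 <= 95: advance i (no swap)
  11 <= 95: advance i (no swap)
  81 <= 95: swap -> [60, 16, 46, 30, 11, 81, 96, 95]
Place pivot at 6: [60, 16, 46, 30, 11, 81, 95, 96]

Partitioned: [60, 16, 46, 30, 11, 81, 95, 96]


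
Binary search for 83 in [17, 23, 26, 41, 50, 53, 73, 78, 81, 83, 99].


Step 1: lo=0, hi=10, mid=5, val=53
Step 2: lo=6, hi=10, mid=8, val=81
Step 3: lo=9, hi=10, mid=9, val=83

Found at index 9


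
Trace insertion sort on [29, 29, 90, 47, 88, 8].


Initial: [29, 29, 90, 47, 88, 8]
Insert 29: [29, 29, 90, 47, 88, 8]
Insert 90: [29, 29, 90, 47, 88, 8]
Insert 47: [29, 29, 47, 90, 88, 8]
Insert 88: [29, 29, 47, 88, 90, 8]
Insert 8: [8, 29, 29, 47, 88, 90]

Sorted: [8, 29, 29, 47, 88, 90]


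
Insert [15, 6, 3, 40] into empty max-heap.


Insert 15: [15]
Insert 6: [15, 6]
Insert 3: [15, 6, 3]
Insert 40: [40, 15, 3, 6]

Final heap: [40, 15, 3, 6]


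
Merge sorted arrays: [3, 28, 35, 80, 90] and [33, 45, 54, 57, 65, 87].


Take 3 from A
Take 28 from A
Take 33 from B
Take 35 from A
Take 45 from B
Take 54 from B
Take 57 from B
Take 65 from B
Take 80 from A
Take 87 from B

Merged: [3, 28, 33, 35, 45, 54, 57, 65, 80, 87, 90]


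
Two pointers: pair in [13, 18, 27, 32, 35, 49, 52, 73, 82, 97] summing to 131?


lo=0(13)+hi=9(97)=110
lo=1(18)+hi=9(97)=115
lo=2(27)+hi=9(97)=124
lo=3(32)+hi=9(97)=129
lo=4(35)+hi=9(97)=132
lo=4(35)+hi=8(82)=117
lo=5(49)+hi=8(82)=131

Yes: 49+82=131


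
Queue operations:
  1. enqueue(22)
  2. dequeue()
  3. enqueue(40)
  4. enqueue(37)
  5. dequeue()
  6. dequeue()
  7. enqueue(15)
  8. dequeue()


enqueue(22) -> [22]
dequeue()->22, []
enqueue(40) -> [40]
enqueue(37) -> [40, 37]
dequeue()->40, [37]
dequeue()->37, []
enqueue(15) -> [15]
dequeue()->15, []

Final queue: []


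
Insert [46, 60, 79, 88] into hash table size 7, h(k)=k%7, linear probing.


Insert 46: h=4 -> slot 4
Insert 60: h=4, 1 probes -> slot 5
Insert 79: h=2 -> slot 2
Insert 88: h=4, 2 probes -> slot 6

Table: [None, None, 79, None, 46, 60, 88]


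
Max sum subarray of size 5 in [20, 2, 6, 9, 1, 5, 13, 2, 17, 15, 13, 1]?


[0:5]: 38
[1:6]: 23
[2:7]: 34
[3:8]: 30
[4:9]: 38
[5:10]: 52
[6:11]: 60
[7:12]: 48

Max: 60 at [6:11]


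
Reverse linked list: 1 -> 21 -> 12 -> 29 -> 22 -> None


Step 1: curr=1, set curr.next=prev(None) | reversed so far: 1
Step 2: curr=21, set curr.next=prev(1) | reversed so far: 21 -> 1
Step 3: curr=12, set curr.next=prev(21) | reversed so far: 12 -> 21 -> 1
Step 4: curr=29, set curr.next=prev(12) | reversed so far: 29 -> 12 -> 21 -> 1
Step 5: curr=22, set curr.next=prev(29) | reversed so far: 22 -> 29 -> 12 -> 21 -> 1

22 -> 29 -> 12 -> 21 -> 1 -> None


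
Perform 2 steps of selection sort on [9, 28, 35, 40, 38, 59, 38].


Initial: [9, 28, 35, 40, 38, 59, 38]
Step 1: min=9 at 0
  Swap: [9, 28, 35, 40, 38, 59, 38]
Step 2: min=28 at 1
  Swap: [9, 28, 35, 40, 38, 59, 38]

After 2 steps: [9, 28, 35, 40, 38, 59, 38]


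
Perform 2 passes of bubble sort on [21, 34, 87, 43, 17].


Initial: [21, 34, 87, 43, 17]
Pass 1: [21, 34, 43, 17, 87] (2 swaps)
Pass 2: [21, 34, 17, 43, 87] (1 swaps)

After 2 passes: [21, 34, 17, 43, 87]


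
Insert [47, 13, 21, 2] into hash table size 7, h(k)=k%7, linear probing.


Insert 47: h=5 -> slot 5
Insert 13: h=6 -> slot 6
Insert 21: h=0 -> slot 0
Insert 2: h=2 -> slot 2

Table: [21, None, 2, None, None, 47, 13]


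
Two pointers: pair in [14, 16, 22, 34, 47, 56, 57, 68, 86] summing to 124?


lo=0(14)+hi=8(86)=100
lo=1(16)+hi=8(86)=102
lo=2(22)+hi=8(86)=108
lo=3(34)+hi=8(86)=120
lo=4(47)+hi=8(86)=133
lo=4(47)+hi=7(68)=115
lo=5(56)+hi=7(68)=124

Yes: 56+68=124


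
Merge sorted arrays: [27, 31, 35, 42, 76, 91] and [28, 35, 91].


Take 27 from A
Take 28 from B
Take 31 from A
Take 35 from A
Take 35 from B
Take 42 from A
Take 76 from A
Take 91 from A

Merged: [27, 28, 31, 35, 35, 42, 76, 91, 91]


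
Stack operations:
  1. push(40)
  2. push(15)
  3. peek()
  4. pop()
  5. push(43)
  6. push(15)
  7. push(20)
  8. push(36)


push(40) -> [40]
push(15) -> [40, 15]
peek()->15
pop()->15, [40]
push(43) -> [40, 43]
push(15) -> [40, 43, 15]
push(20) -> [40, 43, 15, 20]
push(36) -> [40, 43, 15, 20, 36]

Final stack: [40, 43, 15, 20, 36]


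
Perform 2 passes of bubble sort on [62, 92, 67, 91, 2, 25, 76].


Initial: [62, 92, 67, 91, 2, 25, 76]
Pass 1: [62, 67, 91, 2, 25, 76, 92] (5 swaps)
Pass 2: [62, 67, 2, 25, 76, 91, 92] (3 swaps)

After 2 passes: [62, 67, 2, 25, 76, 91, 92]


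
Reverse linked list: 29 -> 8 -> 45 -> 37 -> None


Step 1: curr=29, set curr.next=prev(None) | reversed so far: 29
Step 2: curr=8, set curr.next=prev(29) | reversed so far: 8 -> 29
Step 3: curr=45, set curr.next=prev(8) | reversed so far: 45 -> 8 -> 29
Step 4: curr=37, set curr.next=prev(45) | reversed so far: 37 -> 45 -> 8 -> 29

37 -> 45 -> 8 -> 29 -> None


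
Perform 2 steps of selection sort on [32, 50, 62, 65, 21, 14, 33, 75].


Initial: [32, 50, 62, 65, 21, 14, 33, 75]
Step 1: min=14 at 5
  Swap: [14, 50, 62, 65, 21, 32, 33, 75]
Step 2: min=21 at 4
  Swap: [14, 21, 62, 65, 50, 32, 33, 75]

After 2 steps: [14, 21, 62, 65, 50, 32, 33, 75]


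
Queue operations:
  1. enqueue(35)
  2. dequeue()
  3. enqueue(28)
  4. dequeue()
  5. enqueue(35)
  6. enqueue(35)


enqueue(35) -> [35]
dequeue()->35, []
enqueue(28) -> [28]
dequeue()->28, []
enqueue(35) -> [35]
enqueue(35) -> [35, 35]

Final queue: [35, 35]


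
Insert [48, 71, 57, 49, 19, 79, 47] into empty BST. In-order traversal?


Insert 48: root
Insert 71: R from 48
Insert 57: R from 48 -> L from 71
Insert 49: R from 48 -> L from 71 -> L from 57
Insert 19: L from 48
Insert 79: R from 48 -> R from 71
Insert 47: L from 48 -> R from 19

In-order: [19, 47, 48, 49, 57, 71, 79]


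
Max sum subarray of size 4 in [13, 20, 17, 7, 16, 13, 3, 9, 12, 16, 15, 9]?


[0:4]: 57
[1:5]: 60
[2:6]: 53
[3:7]: 39
[4:8]: 41
[5:9]: 37
[6:10]: 40
[7:11]: 52
[8:12]: 52

Max: 60 at [1:5]


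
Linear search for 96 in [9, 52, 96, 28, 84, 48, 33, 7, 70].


i=0: 9!=96
i=1: 52!=96
i=2: 96==96 found!

Found at 2, 3 comps


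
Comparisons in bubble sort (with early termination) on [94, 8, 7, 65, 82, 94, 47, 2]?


Algorithm: bubble sort (with early termination)
Input: [94, 8, 7, 65, 82, 94, 47, 2]
Sorted: [2, 7, 8, 47, 65, 82, 94, 94]

28


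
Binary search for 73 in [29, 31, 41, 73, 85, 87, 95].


Step 1: lo=0, hi=6, mid=3, val=73

Found at index 3


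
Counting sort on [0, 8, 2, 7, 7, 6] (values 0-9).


Input: [0, 8, 2, 7, 7, 6]
Counts: [1, 0, 1, 0, 0, 0, 1, 2, 1, 0]

Sorted: [0, 2, 6, 7, 7, 8]


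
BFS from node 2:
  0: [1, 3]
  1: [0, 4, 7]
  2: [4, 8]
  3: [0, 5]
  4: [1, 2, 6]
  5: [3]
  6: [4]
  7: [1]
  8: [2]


Visit 2, enqueue [4, 8]
Visit 4, enqueue [1, 6]
Visit 8, enqueue []
Visit 1, enqueue [0, 7]
Visit 6, enqueue []
Visit 0, enqueue [3]
Visit 7, enqueue []
Visit 3, enqueue [5]
Visit 5, enqueue []

BFS order: [2, 4, 8, 1, 6, 0, 7, 3, 5]


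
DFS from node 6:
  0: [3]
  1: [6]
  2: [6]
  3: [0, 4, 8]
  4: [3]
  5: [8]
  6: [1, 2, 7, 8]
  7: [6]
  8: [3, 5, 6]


Visit 6, push [8, 7, 2, 1]
Visit 1, push []
Visit 2, push []
Visit 7, push []
Visit 8, push [5, 3]
Visit 3, push [4, 0]
Visit 0, push []
Visit 4, push []
Visit 5, push []

DFS order: [6, 1, 2, 7, 8, 3, 0, 4, 5]


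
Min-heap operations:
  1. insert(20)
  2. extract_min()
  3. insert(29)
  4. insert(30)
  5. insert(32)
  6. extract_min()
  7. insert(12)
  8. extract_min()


insert(20) -> [20]
extract_min()->20, []
insert(29) -> [29]
insert(30) -> [29, 30]
insert(32) -> [29, 30, 32]
extract_min()->29, [30, 32]
insert(12) -> [12, 32, 30]
extract_min()->12, [30, 32]

Final heap: [30, 32]


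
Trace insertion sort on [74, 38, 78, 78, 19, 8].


Initial: [74, 38, 78, 78, 19, 8]
Insert 38: [38, 74, 78, 78, 19, 8]
Insert 78: [38, 74, 78, 78, 19, 8]
Insert 78: [38, 74, 78, 78, 19, 8]
Insert 19: [19, 38, 74, 78, 78, 8]
Insert 8: [8, 19, 38, 74, 78, 78]

Sorted: [8, 19, 38, 74, 78, 78]


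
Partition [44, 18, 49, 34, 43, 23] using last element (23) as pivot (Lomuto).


Pivot: 23
  18 <= 23: swap -> [18, 44, 49, 34, 43, 23]
Place pivot at 1: [18, 23, 49, 34, 43, 44]

Partitioned: [18, 23, 49, 34, 43, 44]


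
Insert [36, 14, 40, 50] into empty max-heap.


Insert 36: [36]
Insert 14: [36, 14]
Insert 40: [40, 14, 36]
Insert 50: [50, 40, 36, 14]

Final heap: [50, 40, 36, 14]


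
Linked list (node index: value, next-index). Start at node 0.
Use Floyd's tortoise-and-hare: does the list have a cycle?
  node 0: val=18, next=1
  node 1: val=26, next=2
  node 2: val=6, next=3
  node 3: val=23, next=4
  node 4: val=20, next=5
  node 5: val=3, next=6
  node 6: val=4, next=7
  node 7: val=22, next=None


Floyd's tortoise (slow, +1) and hare (fast, +2):
  init: slow=0, fast=0
  step 1: slow=1, fast=2
  step 2: slow=2, fast=4
  step 3: slow=3, fast=6
  step 4: fast 6->7->None, no cycle

Cycle: no
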